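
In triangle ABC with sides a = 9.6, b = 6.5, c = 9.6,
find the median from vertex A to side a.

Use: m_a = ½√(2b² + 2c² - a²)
m_a = ½√(2·6.5² + 2·9.6² − 9.6²) = ½√(2·42.25 + 2·92.16 − 92.16) = ½√(84.5 + 184.32 − 92.16) = ½√176.66
√176.66 ≈ 13.2914, so m_a ≈ 6.64568

m_a = 6.646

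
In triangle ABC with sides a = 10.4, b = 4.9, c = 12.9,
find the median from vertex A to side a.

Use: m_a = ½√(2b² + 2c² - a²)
m_a = ½√(2·4.9² + 2·12.9² − 10.4²) = ½√(2·24.01 + 2·166.41 − 108.16) = ½√(48.02 + 332.82 − 108.16) = ½√272.68
√272.68 ≈ 16.513, so m_a ≈ 8.25651

m_a = 8.257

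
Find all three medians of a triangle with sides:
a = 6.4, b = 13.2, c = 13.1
Median formula: m_a = ½√(2b² + 2c² − a²) (and cyclically). a² = 40.96, b² = 174.24, c² = 171.61.
m_a = ½√(2·174.24 + 2·171.61 − 40.96) = ½√650.74 ≈ ½·25.5096 ≈ 12.7548
m_b = ½√(2·40.96 + 2·171.61 − 174.24) = ½√250.9 ≈ ½·15.8398 ≈ 7.91991
m_c = ½√(2·40.96 + 2·174.24 − 171.61) = ½√258.79 ≈ ½·16.087 ≈ 8.04348

m_a = 12.75, m_b = 7.92, m_c = 8.043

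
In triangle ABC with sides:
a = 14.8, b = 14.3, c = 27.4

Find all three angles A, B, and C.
Law of cosines for each angle (a² = 219.04, b² = 204.49, c² = 750.76):
cos(A) = (b² + c² − a²)/(2bc) = (204.49 + 750.76 − 219.04)/(2·14.3·27.4) = 736.21/783.64 ≈ 0.939475  ⇒  A ≈ 20.0365°
cos(B) = (a² + c² − b²)/(2ac) = (219.04 + 750.76 − 204.49)/(2·14.8·27.4) = 765.31/811.04 ≈ 0.943616  ⇒  B ≈ 19.3321°
cos(C) = (a² + b² − c²)/(2ab) = (219.04 + 204.49 − 750.76)/(2·14.8·14.3) = -327.23/423.28 ≈ -0.773082  ⇒  C ≈ 140.631°
Check: A + B + C ≈ 180°

A = 20.04°, B = 19.33°, C = 140.6°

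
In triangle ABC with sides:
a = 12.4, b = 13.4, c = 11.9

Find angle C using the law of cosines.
c² = a² + b² − 2ab·cos(C)  ⇒  cos(C) = (a² + b² − c²)/(2ab)
cos(C) = (12.4² + 13.4² − 11.9²)/(2·12.4·13.4) = (153.76 + 179.56 − 141.61)/332.32 = 191.71/332.32 ≈ 0.576884
C = arccos(0.576884) ≈ 54.7683°

C = 54.77°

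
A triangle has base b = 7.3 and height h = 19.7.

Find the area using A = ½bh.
A = ½·b·h = ½·7.3·19.7 = ½·143.81 = 71.905

Area = 71.905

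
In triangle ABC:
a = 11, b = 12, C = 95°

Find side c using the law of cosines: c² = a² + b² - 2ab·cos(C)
c² = 11² + 12² − 2·11·12·cos(95°)
cos(95°) ≈ -0.0871557
c² ≈ 121 + 144 − 264·(-0.0871557) ≈ 265 + 23.0091 ≈ 288.009
c ≈ √288.009 ≈ 16.9708

c = 16.97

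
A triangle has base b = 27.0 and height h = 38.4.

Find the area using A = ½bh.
A = ½·b·h = ½·27.0·38.4 = ½·1036.8 = 518.4

Area = 518.4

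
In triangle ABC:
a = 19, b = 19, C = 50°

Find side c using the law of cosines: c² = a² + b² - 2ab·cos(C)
c² = 19² + 19² − 2·19·19·cos(50°)
cos(50°) ≈ 0.642788
c² ≈ 361 + 361 − 722·(0.642788) ≈ 722 − 464.093 ≈ 257.907
c ≈ √257.907 ≈ 16.0595

c = 16.06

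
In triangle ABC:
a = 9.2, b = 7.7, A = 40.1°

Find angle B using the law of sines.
a/sin(A) = b/sin(B)  ⇒  sin(B) = b·sin(A)/a = 7.7·sin(40.1°)/9.2
sin(40.1°) ≈ 0.644124
sin(B) ≈ 7.7·0.644124/9.2 ≈ 4.95975/9.2 ≈ 0.539103
B = arcsin(0.539103) ≈ 32.6226°
(Since b ≤ a we need B ≤ A, so the obtuse alternative 180° − 32.6226° ≈ 147.377° is rejected.)

B = 32.62°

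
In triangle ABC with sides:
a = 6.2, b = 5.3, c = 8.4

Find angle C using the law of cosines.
c² = a² + b² − 2ab·cos(C)  ⇒  cos(C) = (a² + b² − c²)/(2ab)
cos(C) = (6.2² + 5.3² − 8.4²)/(2·6.2·5.3) = (38.44 + 28.09 − 70.56)/65.72 = -4.03/65.72 ≈ -0.0613208
C = arccos(-0.0613208) ≈ 93.5156°

C = 93.52°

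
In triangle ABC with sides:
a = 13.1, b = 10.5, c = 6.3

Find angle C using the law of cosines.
c² = a² + b² − 2ab·cos(C)  ⇒  cos(C) = (a² + b² − c²)/(2ab)
cos(C) = (13.1² + 10.5² − 6.3²)/(2·13.1·10.5) = (171.61 + 110.25 − 39.69)/275.1 = 242.17/275.1 ≈ 0.880298
C = arccos(0.880298) ≈ 28.3217°

C = 28.32°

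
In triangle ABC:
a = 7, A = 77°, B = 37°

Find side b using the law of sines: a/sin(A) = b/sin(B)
a/sin(A) = b/sin(B)  ⇒  b = a·sin(B)/sin(A) = 7·sin(37°)/sin(77°)
sin(37°) ≈ 0.601815, sin(77°) ≈ 0.97437
b ≈ 7·0.601815/0.97437 ≈ 4.21271/0.97437 ≈ 4.32352

b = 4.324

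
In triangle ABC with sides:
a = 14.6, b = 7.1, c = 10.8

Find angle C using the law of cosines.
c² = a² + b² − 2ab·cos(C)  ⇒  cos(C) = (a² + b² − c²)/(2ab)
cos(C) = (14.6² + 7.1² − 10.8²)/(2·14.6·7.1) = (213.16 + 50.41 − 116.64)/207.32 = 146.93/207.32 ≈ 0.708711
C = arccos(0.708711) ≈ 44.8699°

C = 44.87°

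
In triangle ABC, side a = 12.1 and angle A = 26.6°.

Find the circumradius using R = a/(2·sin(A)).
R = a/(2·sin(A)) = 12.1/(2·sin(26.6°))
sin(26.6°) ≈ 0.447759
R ≈ 12.1/(2·0.447759) = 12.1/0.895518 ≈ 13.5117

R = 13.51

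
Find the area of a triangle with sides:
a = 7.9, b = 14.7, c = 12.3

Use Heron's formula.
s = (7.9 + 14.7 + 12.3)/2 = 34.9/2 = 17.45
s − a = 9.55, s − b = 2.75, s − c = 5.15
s(s−a)(s−b)(s−c) = 17.45·9.55·2.75·5.15 ≈ 2360.15
Area = √2360.15 ≈ 48.5813

Area = 48.58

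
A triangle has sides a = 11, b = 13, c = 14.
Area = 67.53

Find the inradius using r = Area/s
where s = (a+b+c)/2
s = (11 + 13 + 14)/2 = 38/2 = 19
r = Area/s = 67.53/19 ≈ 3.55421

r = 3.554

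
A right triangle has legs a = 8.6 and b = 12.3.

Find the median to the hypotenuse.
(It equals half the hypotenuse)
Hypotenuse c = √(a² + b²) = √(73.96 + 151.29) = √225.25 ≈ 15.0083
Median to hypotenuse = c/2 ≈ 15.0083/2 ≈ 7.50417

Median = 7.504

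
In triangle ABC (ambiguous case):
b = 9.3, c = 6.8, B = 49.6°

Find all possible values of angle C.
b/sin(B) = c/sin(C)  ⇒  sin(C) = c·sin(B)/b = 6.8·sin(49.6°)/9.3
sin(49.6°) ≈ 0.761538
sin(C) ≈ 6.8·0.761538/9.3 ≈ 5.17846/9.3 ≈ 0.556824
Candidate 1: C₁ = arcsin(0.556824) ≈ 33.8364°  →  A = 180° − 49.6° − 33.8364° ≈ 96.5636° > 0, valid
Candidate 2: C₂ = 180° − C₁ ≈ 146.164°  →  A = 180° − 49.6° − 146.164° ≈ -15.7636° ≤ 0, not a valid triangle

C = 33.84° (one solution)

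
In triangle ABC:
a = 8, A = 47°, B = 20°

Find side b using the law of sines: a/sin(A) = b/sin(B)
a/sin(A) = b/sin(B)  ⇒  b = a·sin(B)/sin(A) = 8·sin(20°)/sin(47°)
sin(20°) ≈ 0.34202, sin(47°) ≈ 0.731354
b ≈ 8·0.34202/0.731354 ≈ 2.73616/0.731354 ≈ 3.74123

b = 3.741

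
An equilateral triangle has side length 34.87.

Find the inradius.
r = Area/s with s the semi-perimeter.
Area = (√3/4)·34.87² = (√3/4)·1215.9169 ≈ 0.433013·1215.9169 ≈ 526.507
s = 3·34.87/2 = 52.305
r ≈ 526.507/52.305 ≈ 10.0661
(Equivalently r = side/(2√3) = 34.87/3.4641 ≈ 10.0661.)

r = 10.07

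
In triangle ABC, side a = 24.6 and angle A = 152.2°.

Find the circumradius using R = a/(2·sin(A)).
R = a/(2·sin(A)) = 24.6/(2·sin(152.2°))
sin(152.2°) ≈ 0.466387
R ≈ 24.6/(2·0.466387) = 24.6/0.932773 ≈ 26.373

R = 26.37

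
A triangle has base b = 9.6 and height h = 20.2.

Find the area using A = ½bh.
A = ½·b·h = ½·9.6·20.2 = ½·193.92 = 96.96

Area = 96.96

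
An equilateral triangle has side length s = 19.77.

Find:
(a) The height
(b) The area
(a) The height splits the triangle into two 30-60-90 halves: h = s·√3/2 = 19.77·1.73205/2 ≈ 34.2426/2 ≈ 17.1213
(b) Area = (√3/4)·s² = (√3/4)·19.77² = (√3/4)·390.8529 ≈ 0.433013·390.8529 ≈ 169.244

Height = 17.12, Area = 169.2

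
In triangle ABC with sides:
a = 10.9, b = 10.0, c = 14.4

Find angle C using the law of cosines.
c² = a² + b² − 2ab·cos(C)  ⇒  cos(C) = (a² + b² − c²)/(2ab)
cos(C) = (10.9² + 10.0² − 14.4²)/(2·10.9·10.0) = (118.81 + 100 − 207.36)/218 = 11.45/218 ≈ 0.0525229
C = arccos(0.0525229) ≈ 86.9893°

C = 86.99°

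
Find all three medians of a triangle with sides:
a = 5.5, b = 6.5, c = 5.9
Median formula: m_a = ½√(2b² + 2c² − a²) (and cyclically). a² = 30.25, b² = 42.25, c² = 34.81.
m_a = ½√(2·42.25 + 2·34.81 − 30.25) = ½√123.87 ≈ ½·11.1297 ≈ 5.56485
m_b = ½√(2·30.25 + 2·34.81 − 42.25) = ½√87.87 ≈ ½·9.3739 ≈ 4.68695
m_c = ½√(2·30.25 + 2·42.25 − 34.81) = ½√110.19 ≈ ½·10.4971 ≈ 5.24857

m_a = 5.565, m_b = 4.687, m_c = 5.249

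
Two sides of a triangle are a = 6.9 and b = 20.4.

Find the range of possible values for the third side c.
Triangle inequality: |a − b| < c < a + b
|a − b| = |6.9 − 20.4| = 13.5
a + b = 6.9 + 20.4 = 27.3

13.5 < c < 27.3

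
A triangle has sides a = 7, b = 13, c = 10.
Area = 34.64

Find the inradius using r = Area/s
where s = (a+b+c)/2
s = (7 + 13 + 10)/2 = 30/2 = 15
r = Area/s = 34.64/15 ≈ 2.30933

r = 2.309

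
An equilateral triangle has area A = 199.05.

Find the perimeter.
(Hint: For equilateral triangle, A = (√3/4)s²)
A = (√3/4)s²  ⇒  s² = 4A/√3 = 4·199.05/√3 = 796.2/1.73205 ≈ 459.686
s ≈ √459.686 ≈ 21.4403
Perimeter = 3s ≈ 3·21.4403 ≈ 64.3209

Perimeter = 64.32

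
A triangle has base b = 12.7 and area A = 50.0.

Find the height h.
A = ½·b·h  ⇒  h = 2A/b = 2·50.0/12.7 = 100/12.7 ≈ 7.87402

h = 7.874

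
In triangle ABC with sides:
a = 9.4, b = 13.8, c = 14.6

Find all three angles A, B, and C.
Law of cosines for each angle (a² = 88.36, b² = 190.44, c² = 213.16):
cos(A) = (b² + c² − a²)/(2bc) = (190.44 + 213.16 − 88.36)/(2·13.8·14.6) = 315.24/402.96 ≈ 0.782311  ⇒  A ≈ 38.5274°
cos(B) = (a² + c² − b²)/(2ac) = (88.36 + 213.16 − 190.44)/(2·9.4·14.6) = 111.08/274.48 ≈ 0.404693  ⇒  B ≈ 66.1281°
cos(C) = (a² + b² − c²)/(2ab) = (88.36 + 190.44 − 213.16)/(2·9.4·13.8) = 65.64/259.44 ≈ 0.253006  ⇒  C ≈ 75.3445°
Check: A + B + C ≈ 180°

A = 38.53°, B = 66.13°, C = 75.34°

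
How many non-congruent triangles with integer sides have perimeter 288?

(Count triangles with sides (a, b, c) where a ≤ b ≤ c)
Let a ≤ b ≤ c with a + b + c = 288. The only binding inequality is a + b > c, i.e. 288 − c > c, so c < 288/2; and c ≥ 288/3 since c is the largest side.
So 96 ≤ c ≤ 143. For each c, b runs from ⌈(288 − c)/2⌉ up to c (then a = 288 − b − c satisfies 1 ≤ a ≤ b automatically), giving c − ⌈(288 − c)/2⌉ + 1 choices.
Summing over c: 1 + 2 + 4 + 5 + … + 70 + 71  (48 terms, c = 96, …, 143) = 1728
Check (closed form: nearest integer to p²/48 for even p, (p+3)²/48 for odd p): 288²/48 = 82944/48 ≈ 1728.00 → 1728

1728 triangles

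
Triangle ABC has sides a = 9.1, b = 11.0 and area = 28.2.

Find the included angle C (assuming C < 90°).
Area = ½·a·b·sin(C)  ⇒  sin(C) = 2·Area/(a·b) = 2·28.2/(9.1·11.0) = 56.4/100.1 ≈ 0.563437
C = arcsin(0.563437) ≈ 34.2938° (taking the acute solution since C < 90°)

C = 34.29°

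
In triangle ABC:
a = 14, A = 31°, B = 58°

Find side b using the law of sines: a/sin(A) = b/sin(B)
a/sin(A) = b/sin(B)  ⇒  b = a·sin(B)/sin(A) = 14·sin(58°)/sin(31°)
sin(58°) ≈ 0.848048, sin(31°) ≈ 0.515038
b ≈ 14·0.848048/0.515038 ≈ 11.8727/0.515038 ≈ 23.052

b = 23.05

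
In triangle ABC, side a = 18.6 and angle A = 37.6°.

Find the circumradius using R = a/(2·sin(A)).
R = a/(2·sin(A)) = 18.6/(2·sin(37.6°))
sin(37.6°) ≈ 0.610145
R ≈ 18.6/(2·0.610145) = 18.6/1.22029 ≈ 15.2423

R = 15.24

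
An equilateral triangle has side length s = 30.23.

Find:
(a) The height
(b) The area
(a) The height splits the triangle into two 30-60-90 halves: h = s·√3/2 = 30.23·1.73205/2 ≈ 52.3599/2 ≈ 26.1799
(b) Area = (√3/4)·s² = (√3/4)·30.23² = (√3/4)·913.8529 ≈ 0.433013·913.8529 ≈ 395.71

Height = 26.18, Area = 395.7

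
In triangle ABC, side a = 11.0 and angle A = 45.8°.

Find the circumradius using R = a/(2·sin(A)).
R = a/(2·sin(A)) = 11.0/(2·sin(45.8°))
sin(45.8°) ≈ 0.716911
R ≈ 11.0/(2·0.716911) = 11.0/1.43382 ≈ 7.67181

R = 7.672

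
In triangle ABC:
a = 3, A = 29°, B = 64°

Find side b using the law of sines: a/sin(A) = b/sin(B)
a/sin(A) = b/sin(B)  ⇒  b = a·sin(B)/sin(A) = 3·sin(64°)/sin(29°)
sin(64°) ≈ 0.898794, sin(29°) ≈ 0.48481
b ≈ 3·0.898794/0.48481 ≈ 2.69638/0.48481 ≈ 5.56173

b = 5.562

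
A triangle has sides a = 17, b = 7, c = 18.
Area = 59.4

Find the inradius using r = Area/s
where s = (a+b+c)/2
s = (17 + 7 + 18)/2 = 42/2 = 21
r = Area/s = 59.4/21 ≈ 2.82857

r = 2.829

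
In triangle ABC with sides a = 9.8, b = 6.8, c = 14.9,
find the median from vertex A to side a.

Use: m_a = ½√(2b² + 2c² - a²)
m_a = ½√(2·6.8² + 2·14.9² − 9.8²) = ½√(2·46.24 + 2·222.01 − 96.04) = ½√(92.48 + 444.02 − 96.04) = ½√440.46
√440.46 ≈ 20.9871, so m_a ≈ 10.4936

m_a = 10.49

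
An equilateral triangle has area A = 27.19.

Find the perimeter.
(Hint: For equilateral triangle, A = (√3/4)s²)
A = (√3/4)s²  ⇒  s² = 4A/√3 = 4·27.19/√3 = 108.76/1.73205 ≈ 62.7926
s ≈ √62.7926 ≈ 7.92418
Perimeter = 3s ≈ 3·7.92418 ≈ 23.7725

Perimeter = 23.77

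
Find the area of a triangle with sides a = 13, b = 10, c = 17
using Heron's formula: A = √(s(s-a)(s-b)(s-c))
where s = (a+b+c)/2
s = (13 + 10 + 17)/2 = 40/2 = 20
s − a = 7, s − b = 10, s − c = 3
s(s−a)(s−b)(s−c) = 20·7·10·3 = 4200
Area = √4200 ≈ 64.8074

s = 20.0, Area = 64.81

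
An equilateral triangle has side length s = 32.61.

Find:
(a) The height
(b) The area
(a) The height splits the triangle into two 30-60-90 halves: h = s·√3/2 = 32.61·1.73205/2 ≈ 56.4822/2 ≈ 28.2411
(b) Area = (√3/4)·s² = (√3/4)·32.61² = (√3/4)·1063.4121 ≈ 0.433013·1063.4121 ≈ 460.471

Height = 28.24, Area = 460.5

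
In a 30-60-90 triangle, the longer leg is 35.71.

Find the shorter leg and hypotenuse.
In a 30-60-90 triangle the sides are in ratio 1 : √3 : 2, so short leg = long leg/√3 and hypotenuse = 2·(short leg).
Short leg = 35.71/√3 ≈ 35.71/1.73205 ≈ 20.6172
Hypotenuse = 2·20.6172 ≈ 41.2344

Short leg = 20.62, Hypotenuse = 41.23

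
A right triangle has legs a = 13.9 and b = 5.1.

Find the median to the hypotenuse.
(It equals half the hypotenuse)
Hypotenuse c = √(a² + b²) = √(193.21 + 26.01) = √219.22 ≈ 14.8061
Median to hypotenuse = c/2 ≈ 14.8061/2 ≈ 7.40304

Median = 7.403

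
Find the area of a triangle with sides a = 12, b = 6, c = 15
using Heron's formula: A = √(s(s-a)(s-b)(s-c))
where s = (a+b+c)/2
s = (12 + 6 + 15)/2 = 33/2 = 16.5
s − a = 4.5, s − b = 10.5, s − c = 1.5
s(s−a)(s−b)(s−c) = 16.5·4.5·10.5·1.5 = 1169.4375
Area = √1169.4375 ≈ 34.197

s = 16.5, Area = 34.2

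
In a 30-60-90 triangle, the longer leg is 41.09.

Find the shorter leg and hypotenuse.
In a 30-60-90 triangle the sides are in ratio 1 : √3 : 2, so short leg = long leg/√3 and hypotenuse = 2·(short leg).
Short leg = 41.09/√3 ≈ 41.09/1.73205 ≈ 23.7233
Hypotenuse = 2·23.7233 ≈ 47.4466

Short leg = 23.72, Hypotenuse = 47.45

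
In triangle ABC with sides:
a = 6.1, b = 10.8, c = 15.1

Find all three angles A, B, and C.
Law of cosines for each angle (a² = 37.21, b² = 116.64, c² = 228.01):
cos(A) = (b² + c² − a²)/(2bc) = (116.64 + 228.01 − 37.21)/(2·10.8·15.1) = 307.44/326.16 ≈ 0.942605  ⇒  A ≈ 19.5063°
cos(B) = (a² + c² − b²)/(2ac) = (37.21 + 228.01 − 116.64)/(2·6.1·15.1) = 148.58/184.22 ≈ 0.806536  ⇒  B ≈ 36.2412°
cos(C) = (a² + b² − c²)/(2ab) = (37.21 + 116.64 − 228.01)/(2·6.1·10.8) = -74.16/131.76 ≈ -0.562842  ⇒  C ≈ 124.253°
Check: A + B + C ≈ 180°

A = 19.51°, B = 36.24°, C = 124.3°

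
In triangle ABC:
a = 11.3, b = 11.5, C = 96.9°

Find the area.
Two sides and the included angle (SAS): A = ½·a·b·sin(C) = ½·11.3·11.5·sin(96.9°)
sin(96.9°) ≈ 0.992757
A ≈ ½·129.95·0.992757 = 64.975·0.992757 ≈ 64.5044

Area = 64.5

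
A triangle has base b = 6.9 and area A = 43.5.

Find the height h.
A = ½·b·h  ⇒  h = 2A/b = 2·43.5/6.9 = 87/6.9 ≈ 12.6087

h = 12.61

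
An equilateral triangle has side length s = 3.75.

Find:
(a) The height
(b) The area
(a) The height splits the triangle into two 30-60-90 halves: h = s·√3/2 = 3.75·1.73205/2 ≈ 6.49519/2 ≈ 3.2476
(b) Area = (√3/4)·s² = (√3/4)·3.75² = (√3/4)·14.0625 ≈ 0.433013·14.0625 ≈ 6.08924

Height = 3.248, Area = 6.089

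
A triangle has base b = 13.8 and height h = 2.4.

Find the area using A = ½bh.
A = ½·b·h = ½·13.8·2.4 = ½·33.12 = 16.56

Area = 16.56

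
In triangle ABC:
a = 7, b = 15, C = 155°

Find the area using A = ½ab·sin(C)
A = ½·a·b·sin(C) = ½·7·15·sin(155°)
sin(155°) ≈ 0.422618
A ≈ ½·105·0.422618 = 52.5·0.422618 ≈ 22.1875

Area = 22.19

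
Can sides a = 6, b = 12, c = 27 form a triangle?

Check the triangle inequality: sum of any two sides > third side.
a + b vs c: 6 + 12 = 18 ≤ 27  ✗
a + c vs b: 6 + 27 = 33 > 12  ✓
b + c vs a: 12 + 27 = 39 > 6  ✓

No: 6 + 12 = 18 is not > 27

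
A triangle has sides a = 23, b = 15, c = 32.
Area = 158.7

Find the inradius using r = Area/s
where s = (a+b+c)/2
s = (23 + 15 + 32)/2 = 70/2 = 35
r = Area/s = 158.7/35 ≈ 4.53429

r = 4.534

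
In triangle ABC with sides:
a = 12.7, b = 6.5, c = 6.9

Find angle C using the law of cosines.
c² = a² + b² − 2ab·cos(C)  ⇒  cos(C) = (a² + b² − c²)/(2ab)
cos(C) = (12.7² + 6.5² − 6.9²)/(2·12.7·6.5) = (161.29 + 42.25 − 47.61)/165.1 = 155.93/165.1 ≈ 0.944458
C = arccos(0.944458) ≈ 19.1858°

C = 19.19°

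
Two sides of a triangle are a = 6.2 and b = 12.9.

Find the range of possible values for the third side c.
Triangle inequality: |a − b| < c < a + b
|a − b| = |6.2 − 12.9| = 6.7
a + b = 6.2 + 12.9 = 19.1

6.7 < c < 19.1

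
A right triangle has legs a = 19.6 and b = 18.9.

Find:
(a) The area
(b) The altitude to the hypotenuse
(a) The legs are perpendicular, so Area = ½·a·b = ½·19.6·18.9 = ½·370.44 = 185.22
(b) Hypotenuse c = √(a² + b²) = √(384.16 + 357.21) = √741.37 ≈ 27.2281
    Area = ½·c·h_c  ⇒  h_c = 2·Area/c = 370.44/27.2281 ≈ 13.6051

Area = 185.22, h_c = 13.61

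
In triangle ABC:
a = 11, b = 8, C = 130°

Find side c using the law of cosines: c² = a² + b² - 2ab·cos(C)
c² = 11² + 8² − 2·11·8·cos(130°)
cos(130°) ≈ -0.642788
c² ≈ 121 + 64 − 176·(-0.642788) ≈ 185 + 113.131 ≈ 298.131
c ≈ √298.131 ≈ 17.2665

c = 17.27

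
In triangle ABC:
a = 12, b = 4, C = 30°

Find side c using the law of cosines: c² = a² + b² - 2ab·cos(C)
c² = 12² + 4² − 2·12·4·cos(30°)
cos(30°) ≈ 0.866025
c² ≈ 144 + 16 − 96·(0.866025) ≈ 160 − 83.1384 ≈ 76.8616
c ≈ √76.8616 ≈ 8.76707

c = 8.767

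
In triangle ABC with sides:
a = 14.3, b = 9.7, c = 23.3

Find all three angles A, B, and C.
Law of cosines for each angle (a² = 204.49, b² = 94.09, c² = 542.89):
cos(A) = (b² + c² − a²)/(2bc) = (94.09 + 542.89 − 204.49)/(2·9.7·23.3) = 432.49/452.02 ≈ 0.956794  ⇒  A ≈ 16.9039°
cos(B) = (a² + c² − b²)/(2ac) = (204.49 + 542.89 − 94.09)/(2·14.3·23.3) = 653.29/666.38 ≈ 0.980357  ⇒  B ≈ 11.3752°
cos(C) = (a² + b² − c²)/(2ab) = (204.49 + 94.09 − 542.89)/(2·14.3·9.7) = -244.31/277.42 ≈ -0.88065  ⇒  C ≈ 151.721°
Check: A + B + C ≈ 180°

A = 16.9°, B = 11.38°, C = 151.7°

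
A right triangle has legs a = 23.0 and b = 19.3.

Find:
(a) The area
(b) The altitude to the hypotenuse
(a) The legs are perpendicular, so Area = ½·a·b = ½·23.0·19.3 = ½·443.9 = 221.95
(b) Hypotenuse c = √(a² + b²) = √(529 + 372.49) = √901.49 ≈ 30.0248
    Area = ½·c·h_c  ⇒  h_c = 2·Area/c = 443.9/30.0248 ≈ 14.7844

Area = 221.95, h_c = 14.78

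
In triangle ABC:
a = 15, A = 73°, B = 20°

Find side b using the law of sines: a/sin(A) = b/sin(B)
a/sin(A) = b/sin(B)  ⇒  b = a·sin(B)/sin(A) = 15·sin(20°)/sin(73°)
sin(20°) ≈ 0.34202, sin(73°) ≈ 0.956305
b ≈ 15·0.34202/0.956305 ≈ 5.1303/0.956305 ≈ 5.36471

b = 5.365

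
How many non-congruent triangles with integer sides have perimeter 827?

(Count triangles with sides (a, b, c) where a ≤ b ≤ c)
Let a ≤ b ≤ c with a + b + c = 827. The only binding inequality is a + b > c, i.e. 827 − c > c, so c < 827/2; and c ≥ 827/3 since c is the largest side.
So 276 ≤ c ≤ 413. For each c, b runs from ⌈(827 − c)/2⌉ up to c (then a = 827 − b − c satisfies 1 ≤ a ≤ b automatically), giving c − ⌈(827 − c)/2⌉ + 1 choices.
Summing over c: 1 + 3 + 4 + 6 + … + 205 + 207  (138 terms, c = 276, …, 413) = 14352
Check (closed form: nearest integer to p²/48 for even p, (p+3)²/48 for odd p): (827+3)²/48 = 830²/48 = 688900/48 ≈ 14352.08 → 14352

14352 triangles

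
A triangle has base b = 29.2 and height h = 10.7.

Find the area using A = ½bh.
A = ½·b·h = ½·29.2·10.7 = ½·312.44 = 156.22

Area = 156.22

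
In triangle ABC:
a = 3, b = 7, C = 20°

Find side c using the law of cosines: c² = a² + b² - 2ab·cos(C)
c² = 3² + 7² − 2·3·7·cos(20°)
cos(20°) ≈ 0.939693
c² ≈ 9 + 49 − 42·(0.939693) ≈ 58 − 39.4671 ≈ 18.5329
c ≈ √18.5329 ≈ 4.30499

c = 4.305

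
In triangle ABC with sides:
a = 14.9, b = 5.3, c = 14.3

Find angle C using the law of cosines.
c² = a² + b² − 2ab·cos(C)  ⇒  cos(C) = (a² + b² − c²)/(2ab)
cos(C) = (14.9² + 5.3² − 14.3²)/(2·14.9·5.3) = (222.01 + 28.09 − 204.49)/157.94 = 45.61/157.94 ≈ 0.288781
C = arccos(0.288781) ≈ 73.215°

C = 73.22°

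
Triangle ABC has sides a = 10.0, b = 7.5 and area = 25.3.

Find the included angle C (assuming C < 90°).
Area = ½·a·b·sin(C)  ⇒  sin(C) = 2·Area/(a·b) = 2·25.3/(10.0·7.5) = 50.6/75 ≈ 0.674667
C = arcsin(0.674667) ≈ 42.4283° (taking the acute solution since C < 90°)

C = 42.43°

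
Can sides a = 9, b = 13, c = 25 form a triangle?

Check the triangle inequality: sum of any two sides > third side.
a + b vs c: 9 + 13 = 22 ≤ 25  ✗
a + c vs b: 9 + 25 = 34 > 13  ✓
b + c vs a: 13 + 25 = 38 > 9  ✓

No: 9 + 13 = 22 is not > 25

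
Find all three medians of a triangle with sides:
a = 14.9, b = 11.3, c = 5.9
Median formula: m_a = ½√(2b² + 2c² − a²) (and cyclically). a² = 222.01, b² = 127.69, c² = 34.81.
m_a = ½√(2·127.69 + 2·34.81 − 222.01) = ½√102.99 ≈ ½·10.1484 ≈ 5.0742
m_b = ½√(2·222.01 + 2·34.81 − 127.69) = ½√385.95 ≈ ½·19.6456 ≈ 9.82281
m_c = ½√(2·222.01 + 2·127.69 − 34.81) = ½√664.59 ≈ ½·25.7796 ≈ 12.8898

m_a = 5.074, m_b = 9.823, m_c = 12.89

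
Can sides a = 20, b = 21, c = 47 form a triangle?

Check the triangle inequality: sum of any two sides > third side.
a + b vs c: 20 + 21 = 41 ≤ 47  ✗
a + c vs b: 20 + 47 = 67 > 21  ✓
b + c vs a: 21 + 47 = 68 > 20  ✓

No: 20 + 21 = 41 is not > 47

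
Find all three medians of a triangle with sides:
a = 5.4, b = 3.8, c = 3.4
Median formula: m_a = ½√(2b² + 2c² − a²) (and cyclically). a² = 29.16, b² = 14.44, c² = 11.56.
m_a = ½√(2·14.44 + 2·11.56 − 29.16) = ½√22.84 ≈ ½·4.77912 ≈ 2.38956
m_b = ½√(2·29.16 + 2·11.56 − 14.44) = ½√67 ≈ ½·8.18535 ≈ 4.09268
m_c = ½√(2·29.16 + 2·14.44 − 11.56) = ½√75.64 ≈ ½·8.69713 ≈ 4.34856

m_a = 2.39, m_b = 4.093, m_c = 4.349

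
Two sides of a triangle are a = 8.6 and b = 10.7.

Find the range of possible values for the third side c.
Triangle inequality: |a − b| < c < a + b
|a − b| = |8.6 − 10.7| = 2.1
a + b = 8.6 + 10.7 = 19.3

2.1 < c < 19.3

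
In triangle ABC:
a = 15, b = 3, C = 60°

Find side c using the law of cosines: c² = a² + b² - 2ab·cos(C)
c² = 15² + 3² − 2·15·3·cos(60°)
cos(60°) ≈ 0.5
c² ≈ 225 + 9 − 90·(0.5) ≈ 234 − 45 ≈ 189
c ≈ √189 ≈ 13.7477

c = 13.75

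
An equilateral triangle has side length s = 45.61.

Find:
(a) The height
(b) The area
(a) The height splits the triangle into two 30-60-90 halves: h = s·√3/2 = 45.61·1.73205/2 ≈ 78.9988/2 ≈ 39.4994
(b) Area = (√3/4)·s² = (√3/4)·45.61² = (√3/4)·2080.2721 ≈ 0.433013·2080.2721 ≈ 900.784

Height = 39.5, Area = 900.8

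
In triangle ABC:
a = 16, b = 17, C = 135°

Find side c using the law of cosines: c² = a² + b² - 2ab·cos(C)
c² = 16² + 17² − 2·16·17·cos(135°)
cos(135°) ≈ -0.707107
c² ≈ 256 + 289 − 544·(-0.707107) ≈ 545 + 384.666 ≈ 929.666
c ≈ √929.666 ≈ 30.4904

c = 30.49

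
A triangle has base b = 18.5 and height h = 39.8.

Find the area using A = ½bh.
A = ½·b·h = ½·18.5·39.8 = ½·736.3 = 368.15

Area = 368.15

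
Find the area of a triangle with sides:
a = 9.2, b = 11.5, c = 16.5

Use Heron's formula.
s = (9.2 + 11.5 + 16.5)/2 = 37.2/2 = 18.6
s − a = 9.4, s − b = 7.1, s − c = 2.1
s(s−a)(s−b)(s−c) = 18.6·9.4·7.1·2.1 ≈ 2606.86
Area = √2606.86 ≈ 51.0575

Area = 51.06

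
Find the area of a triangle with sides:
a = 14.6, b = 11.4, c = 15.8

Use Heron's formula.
s = (14.6 + 11.4 + 15.8)/2 = 41.8/2 = 20.9
s − a = 6.3, s − b = 9.5, s − c = 5.1
s(s−a)(s−b)(s−c) = 20.9·6.3·9.5·5.1 ≈ 6379.41
Area = √6379.41 ≈ 79.8712

Area = 79.87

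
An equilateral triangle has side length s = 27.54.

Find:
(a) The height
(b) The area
(a) The height splits the triangle into two 30-60-90 halves: h = s·√3/2 = 27.54·1.73205/2 ≈ 47.7007/2 ≈ 23.8503
(b) Area = (√3/4)·s² = (√3/4)·27.54² = (√3/4)·758.4516 ≈ 0.433013·758.4516 ≈ 328.419

Height = 23.85, Area = 328.4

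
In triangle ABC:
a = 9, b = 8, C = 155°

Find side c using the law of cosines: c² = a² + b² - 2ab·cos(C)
c² = 9² + 8² − 2·9·8·cos(155°)
cos(155°) ≈ -0.906308
c² ≈ 81 + 64 − 144·(-0.906308) ≈ 145 + 130.508 ≈ 275.508
c ≈ √275.508 ≈ 16.5984

c = 16.6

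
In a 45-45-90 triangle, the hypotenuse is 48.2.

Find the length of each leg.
In a 45-45-90 triangle hypotenuse = leg·√2, so leg = hypotenuse/√2.
Leg = 48.2/√2 ≈ 48.2/1.41421 ≈ 34.0825

Each leg = 34.08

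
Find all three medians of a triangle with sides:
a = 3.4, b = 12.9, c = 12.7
Median formula: m_a = ½√(2b² + 2c² − a²) (and cyclically). a² = 11.56, b² = 166.41, c² = 161.29.
m_a = ½√(2·166.41 + 2·161.29 − 11.56) = ½√643.84 ≈ ½·25.374 ≈ 12.687
m_b = ½√(2·11.56 + 2·161.29 − 166.41) = ½√179.29 ≈ ½·13.3899 ≈ 6.69496
m_c = ½√(2·11.56 + 2·166.41 − 161.29) = ½√194.65 ≈ ½·13.9517 ≈ 6.97585

m_a = 12.69, m_b = 6.695, m_c = 6.976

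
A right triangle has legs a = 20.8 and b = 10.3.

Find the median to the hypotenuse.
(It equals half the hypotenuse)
Hypotenuse c = √(a² + b²) = √(432.64 + 106.09) = √538.73 ≈ 23.2106
Median to hypotenuse = c/2 ≈ 23.2106/2 ≈ 11.6053

Median = 11.61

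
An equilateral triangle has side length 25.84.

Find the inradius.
r = Area/s with s the semi-perimeter.
Area = (√3/4)·25.84² = (√3/4)·667.7056 ≈ 0.433013·667.7056 ≈ 289.125
s = 3·25.84/2 = 38.76
r ≈ 289.125/38.76 ≈ 7.45937
(Equivalently r = side/(2√3) = 25.84/3.4641 ≈ 7.45937.)

r = 7.459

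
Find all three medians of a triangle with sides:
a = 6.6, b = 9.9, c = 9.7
Median formula: m_a = ½√(2b² + 2c² − a²) (and cyclically). a² = 43.56, b² = 98.01, c² = 94.09.
m_a = ½√(2·98.01 + 2·94.09 − 43.56) = ½√340.64 ≈ ½·18.4564 ≈ 9.22822
m_b = ½√(2·43.56 + 2·94.09 − 98.01) = ½√177.29 ≈ ½·13.315 ≈ 6.65751
m_c = ½√(2·43.56 + 2·98.01 − 94.09) = ½√189.05 ≈ ½·13.7495 ≈ 6.87477

m_a = 9.228, m_b = 6.658, m_c = 6.875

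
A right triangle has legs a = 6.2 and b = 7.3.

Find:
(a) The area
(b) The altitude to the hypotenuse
(a) The legs are perpendicular, so Area = ½·a·b = ½·6.2·7.3 = ½·45.26 = 22.63
(b) Hypotenuse c = √(a² + b²) = √(38.44 + 53.29) = √91.73 ≈ 9.57758
    Area = ½·c·h_c  ⇒  h_c = 2·Area/c = 45.26/9.57758 ≈ 4.72562

Area = 22.63, h_c = 4.726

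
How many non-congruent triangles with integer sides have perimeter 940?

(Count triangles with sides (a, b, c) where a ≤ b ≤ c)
Let a ≤ b ≤ c with a + b + c = 940. The only binding inequality is a + b > c, i.e. 940 − c > c, so c < 940/2; and c ≥ 940/3 since c is the largest side.
So 314 ≤ c ≤ 469. For each c, b runs from ⌈(940 − c)/2⌉ up to c (then a = 940 − b − c satisfies 1 ≤ a ≤ b automatically), giving c − ⌈(940 − c)/2⌉ + 1 choices.
Summing over c: 2 + 3 + 5 + 6 + … + 233 + 234  (156 terms, c = 314, …, 469) = 18408
Check (closed form: nearest integer to p²/48 for even p, (p+3)²/48 for odd p): 940²/48 = 883600/48 ≈ 18408.33 → 18408

18408 triangles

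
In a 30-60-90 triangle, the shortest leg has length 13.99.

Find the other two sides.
In a 30-60-90 triangle the sides are in ratio 1 : √3 : 2 (short leg : long leg : hypotenuse).
Long leg = 13.99·√3 ≈ 13.99·1.73205 ≈ 24.2314
Hypotenuse = 2·13.99 = 27.98

Long leg = 13.99√3 = 24.23, Hypotenuse = 27.98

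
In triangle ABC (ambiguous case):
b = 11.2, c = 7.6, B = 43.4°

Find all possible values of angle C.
b/sin(B) = c/sin(C)  ⇒  sin(C) = c·sin(B)/b = 7.6·sin(43.4°)/11.2
sin(43.4°) ≈ 0.687088
sin(C) ≈ 7.6·0.687088/11.2 ≈ 5.22187/11.2 ≈ 0.466238
Candidate 1: C₁ = arcsin(0.466238) ≈ 27.7904°  →  A = 180° − 43.4° − 27.7904° ≈ 108.81° > 0, valid
Candidate 2: C₂ = 180° − C₁ ≈ 152.21°  →  A = 180° − 43.4° − 152.21° ≈ -15.6096° ≤ 0, not a valid triangle

C = 27.79° (one solution)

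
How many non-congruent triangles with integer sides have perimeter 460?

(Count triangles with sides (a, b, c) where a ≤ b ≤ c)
Let a ≤ b ≤ c with a + b + c = 460. The only binding inequality is a + b > c, i.e. 460 − c > c, so c < 460/2; and c ≥ 460/3 since c is the largest side.
So 154 ≤ c ≤ 229. For each c, b runs from ⌈(460 − c)/2⌉ up to c (then a = 460 − b − c satisfies 1 ≤ a ≤ b automatically), giving c − ⌈(460 − c)/2⌉ + 1 choices.
Summing over c: 2 + 3 + 5 + 6 + … + 113 + 114  (76 terms, c = 154, …, 229) = 4408
Check (closed form: nearest integer to p²/48 for even p, (p+3)²/48 for odd p): 460²/48 = 211600/48 ≈ 4408.33 → 4408

4408 triangles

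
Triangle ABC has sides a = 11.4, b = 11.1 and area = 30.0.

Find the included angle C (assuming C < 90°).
Area = ½·a·b·sin(C)  ⇒  sin(C) = 2·Area/(a·b) = 2·30.0/(11.4·11.1) = 60/126.54 ≈ 0.474158
C = arcsin(0.474158) ≈ 28.3046° (taking the acute solution since C < 90°)

C = 28.3°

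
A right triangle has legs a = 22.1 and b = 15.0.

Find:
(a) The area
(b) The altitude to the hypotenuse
(a) The legs are perpendicular, so Area = ½·a·b = ½·22.1·15.0 = ½·331.5 = 165.75
(b) Hypotenuse c = √(a² + b²) = √(488.41 + 225) = √713.41 ≈ 26.7097
    Area = ½·c·h_c  ⇒  h_c = 2·Area/c = 331.5/26.7097 ≈ 12.4112

Area = 165.75, h_c = 12.41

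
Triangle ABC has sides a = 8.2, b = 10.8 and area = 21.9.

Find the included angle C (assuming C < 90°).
Area = ½·a·b·sin(C)  ⇒  sin(C) = 2·Area/(a·b) = 2·21.9/(8.2·10.8) = 43.8/88.56 ≈ 0.49458
C = arcsin(0.49458) ≈ 29.6421° (taking the acute solution since C < 90°)

C = 29.64°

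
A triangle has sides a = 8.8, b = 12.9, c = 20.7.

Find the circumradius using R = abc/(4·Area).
First find the area with Heron's formula.
s = (8.8 + 12.9 + 20.7)/2 = 21.2
Area = √(s(s−a)(s−b)(s−c)) = √(21.2·12.4·8.3·0.5) ≈ √1090.95 ≈ 33.0296
abc = 8.8·12.9·20.7 = 2349.864
R = abc/(4·Area) ≈ 2349.864/(4·33.0296) = 2349.864/132.118 ≈ 17.7861

R = 17.79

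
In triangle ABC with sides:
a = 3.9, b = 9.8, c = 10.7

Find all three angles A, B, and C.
Law of cosines for each angle (a² = 15.21, b² = 96.04, c² = 114.49):
cos(A) = (b² + c² − a²)/(2bc) = (96.04 + 114.49 − 15.21)/(2·9.8·10.7) = 195.32/209.72 ≈ 0.931337  ⇒  A ≈ 21.3558°
cos(B) = (a² + c² − b²)/(2ac) = (15.21 + 114.49 − 96.04)/(2·3.9·10.7) = 33.66/83.46 ≈ 0.403307  ⇒  B ≈ 66.2149°
cos(C) = (a² + b² − c²)/(2ab) = (15.21 + 96.04 − 114.49)/(2·3.9·9.8) = -3.24/76.44 ≈ -0.0423862  ⇒  C ≈ 92.4293°
Check: A + B + C ≈ 180°

A = 21.36°, B = 66.21°, C = 92.43°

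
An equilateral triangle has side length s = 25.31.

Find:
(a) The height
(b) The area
(a) The height splits the triangle into two 30-60-90 halves: h = s·√3/2 = 25.31·1.73205/2 ≈ 43.8382/2 ≈ 21.9191
(b) Area = (√3/4)·s² = (√3/4)·25.31² = (√3/4)·640.5961 ≈ 0.433013·640.5961 ≈ 277.386

Height = 21.92, Area = 277.4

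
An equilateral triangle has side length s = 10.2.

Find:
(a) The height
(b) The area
(a) The height splits the triangle into two 30-60-90 halves: h = s·√3/2 = 10.2·1.73205/2 ≈ 17.6669/2 ≈ 8.83346
(b) Area = (√3/4)·s² = (√3/4)·10.2² = (√3/4)·104.04 ≈ 0.433013·104.04 ≈ 45.0506

Height = 8.833, Area = 45.05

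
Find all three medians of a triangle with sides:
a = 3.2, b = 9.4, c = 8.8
Median formula: m_a = ½√(2b² + 2c² − a²) (and cyclically). a² = 10.24, b² = 88.36, c² = 77.44.
m_a = ½√(2·88.36 + 2·77.44 − 10.24) = ½√321.36 ≈ ½·17.9265 ≈ 8.96326
m_b = ½√(2·10.24 + 2·77.44 − 88.36) = ½√87 ≈ ½·9.32738 ≈ 4.66369
m_c = ½√(2·10.24 + 2·88.36 − 77.44) = ½√119.76 ≈ ½·10.9435 ≈ 5.47175

m_a = 8.963, m_b = 4.664, m_c = 5.472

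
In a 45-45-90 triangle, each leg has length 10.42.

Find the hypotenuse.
In a 45-45-90 triangle the sides are in ratio 1 : 1 : √2, so hypotenuse = leg·√2.
Hypotenuse = 10.42·√2 ≈ 10.42·1.41421 ≈ 14.7361

Hypotenuse = 10.42√2 = 14.74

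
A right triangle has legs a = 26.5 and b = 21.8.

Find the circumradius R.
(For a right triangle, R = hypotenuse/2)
Hypotenuse c = √(a² + b²) = √(702.25 + 475.24) = √1177.49 ≈ 34.3146
R = c/2 ≈ 34.3146/2 ≈ 17.1573

R = 17.16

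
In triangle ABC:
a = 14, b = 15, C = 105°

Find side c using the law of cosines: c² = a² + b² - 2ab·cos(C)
c² = 14² + 15² − 2·14·15·cos(105°)
cos(105°) ≈ -0.258819
c² ≈ 196 + 225 − 420·(-0.258819) ≈ 421 + 108.704 ≈ 529.704
c ≈ √529.704 ≈ 23.0153

c = 23.02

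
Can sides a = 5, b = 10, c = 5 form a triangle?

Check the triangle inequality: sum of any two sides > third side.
a + b vs c: 5 + 10 = 15 > 5  ✓
a + c vs b: 5 + 5 = 10 ≤ 10  ✗
b + c vs a: 10 + 5 = 15 > 5  ✓

No: 5 + 5 = 10 is not > 10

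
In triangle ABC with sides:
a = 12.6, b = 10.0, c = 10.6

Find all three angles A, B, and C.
Law of cosines for each angle (a² = 158.76, b² = 100, c² = 112.36):
cos(A) = (b² + c² − a²)/(2bc) = (100 + 112.36 − 158.76)/(2·10.0·10.6) = 53.6/212 ≈ 0.25283  ⇒  A ≈ 75.3549°
cos(B) = (a² + c² − b²)/(2ac) = (158.76 + 112.36 − 100)/(2·12.6·10.6) = 171.12/267.12 ≈ 0.640611  ⇒  B ≈ 50.1626°
cos(C) = (a² + b² − c²)/(2ab) = (158.76 + 100 − 112.36)/(2·12.6·10.0) = 146.4/252 ≈ 0.580952  ⇒  C ≈ 54.4824°
Check: A + B + C ≈ 180°

A = 75.35°, B = 50.16°, C = 54.48°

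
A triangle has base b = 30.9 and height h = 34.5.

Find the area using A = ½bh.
A = ½·b·h = ½·30.9·34.5 = ½·1066.05 = 533.025

Area = 533.025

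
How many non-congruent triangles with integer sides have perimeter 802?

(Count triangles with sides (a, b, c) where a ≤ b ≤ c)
Let a ≤ b ≤ c with a + b + c = 802. The only binding inequality is a + b > c, i.e. 802 − c > c, so c < 802/2; and c ≥ 802/3 since c is the largest side.
So 268 ≤ c ≤ 400. For each c, b runs from ⌈(802 − c)/2⌉ up to c (then a = 802 − b − c satisfies 1 ≤ a ≤ b automatically), giving c − ⌈(802 − c)/2⌉ + 1 choices.
Summing over c: 2 + 3 + 5 + 6 + … + 198 + 200  (133 terms, c = 268, …, 400) = 13400
Check (closed form: nearest integer to p²/48 for even p, (p+3)²/48 for odd p): 802²/48 = 643204/48 ≈ 13400.08 → 13400

13400 triangles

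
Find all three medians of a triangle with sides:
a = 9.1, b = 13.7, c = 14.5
Median formula: m_a = ½√(2b² + 2c² − a²) (and cyclically). a² = 82.81, b² = 187.69, c² = 210.25.
m_a = ½√(2·187.69 + 2·210.25 − 82.81) = ½√713.07 ≈ ½·26.7034 ≈ 13.3517
m_b = ½√(2·82.81 + 2·210.25 − 187.69) = ½√398.43 ≈ ½·19.9607 ≈ 9.98036
m_c = ½√(2·82.81 + 2·187.69 − 210.25) = ½√330.75 ≈ ½·18.1865 ≈ 9.09327

m_a = 13.35, m_b = 9.98, m_c = 9.093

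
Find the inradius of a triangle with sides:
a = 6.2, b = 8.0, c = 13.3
r = Area/s where s is the semi-perimeter.
s = (6.2 + 8.0 + 13.3)/2 = 27.5/2 = 13.75
Area = √(s(s−a)(s−b)(s−c)) = √(13.75·7.55·5.75·0.45) ≈ √268.615 ≈ 16.3895
r ≈ 16.3895/13.75 ≈ 1.19196

r = 1.192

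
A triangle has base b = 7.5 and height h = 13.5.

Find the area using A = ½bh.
A = ½·b·h = ½·7.5·13.5 = ½·101.25 = 50.625

Area = 50.625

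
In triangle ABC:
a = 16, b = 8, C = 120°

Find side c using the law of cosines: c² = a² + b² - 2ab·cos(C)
c² = 16² + 8² − 2·16·8·cos(120°)
cos(120°) ≈ -0.5
c² ≈ 256 + 64 − 256·(-0.5) ≈ 320 + 128 ≈ 448
c ≈ √448 ≈ 21.166

c = 21.17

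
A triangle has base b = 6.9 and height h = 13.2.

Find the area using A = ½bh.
A = ½·b·h = ½·6.9·13.2 = ½·91.08 = 45.54

Area = 45.54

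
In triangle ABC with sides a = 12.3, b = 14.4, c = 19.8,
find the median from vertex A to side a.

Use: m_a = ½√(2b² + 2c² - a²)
m_a = ½√(2·14.4² + 2·19.8² − 12.3²) = ½√(2·207.36 + 2·392.04 − 151.29) = ½√(414.72 + 784.08 − 151.29) = ½√1047.51
√1047.51 ≈ 32.3653, so m_a ≈ 16.1826

m_a = 16.18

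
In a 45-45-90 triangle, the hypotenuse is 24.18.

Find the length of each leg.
In a 45-45-90 triangle hypotenuse = leg·√2, so leg = hypotenuse/√2.
Leg = 24.18/√2 ≈ 24.18/1.41421 ≈ 17.0978

Each leg = 17.1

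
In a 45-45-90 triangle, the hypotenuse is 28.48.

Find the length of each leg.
In a 45-45-90 triangle hypotenuse = leg·√2, so leg = hypotenuse/√2.
Leg = 28.48/√2 ≈ 28.48/1.41421 ≈ 20.1384

Each leg = 20.14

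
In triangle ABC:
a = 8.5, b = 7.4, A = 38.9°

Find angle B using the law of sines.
a/sin(A) = b/sin(B)  ⇒  sin(B) = b·sin(A)/a = 7.4·sin(38.9°)/8.5
sin(38.9°) ≈ 0.627963
sin(B) ≈ 7.4·0.627963/8.5 ≈ 4.64693/8.5 ≈ 0.546697
B = arcsin(0.546697) ≈ 33.1407°
(Since b ≤ a we need B ≤ A, so the obtuse alternative 180° − 33.1407° ≈ 146.859° is rejected.)

B = 33.14°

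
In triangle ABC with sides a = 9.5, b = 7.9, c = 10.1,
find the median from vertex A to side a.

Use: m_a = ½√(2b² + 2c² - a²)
m_a = ½√(2·7.9² + 2·10.1² − 9.5²) = ½√(2·62.41 + 2·102.01 − 90.25) = ½√(124.82 + 204.02 − 90.25) = ½√238.59
√238.59 ≈ 15.4464, so m_a ≈ 7.72318

m_a = 7.723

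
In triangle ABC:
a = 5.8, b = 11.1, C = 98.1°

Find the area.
Two sides and the included angle (SAS): A = ½·a·b·sin(C) = ½·5.8·11.1·sin(98.1°)
sin(98.1°) ≈ 0.990024
A ≈ ½·64.38·0.990024 = 32.19·0.990024 ≈ 31.8689

Area = 31.87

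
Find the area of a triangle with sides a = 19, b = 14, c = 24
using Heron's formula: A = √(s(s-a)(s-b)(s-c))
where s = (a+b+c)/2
s = (19 + 14 + 24)/2 = 57/2 = 28.5
s − a = 9.5, s − b = 14.5, s − c = 4.5
s(s−a)(s−b)(s−c) = 28.5·9.5·14.5·4.5 = 17666.4375
Area = √17666.4375 ≈ 132.915

s = 28.5, Area = 132.9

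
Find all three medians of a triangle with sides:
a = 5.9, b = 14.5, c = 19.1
Median formula: m_a = ½√(2b² + 2c² − a²) (and cyclically). a² = 34.81, b² = 210.25, c² = 364.81.
m_a = ½√(2·210.25 + 2·364.81 − 34.81) = ½√1115.31 ≈ ½·33.3963 ≈ 16.6981
m_b = ½√(2·34.81 + 2·364.81 − 210.25) = ½√588.99 ≈ ½·24.2691 ≈ 12.1346
m_c = ½√(2·34.81 + 2·210.25 − 364.81) = ½√125.31 ≈ ½·11.1942 ≈ 5.5971

m_a = 16.7, m_b = 12.13, m_c = 5.597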